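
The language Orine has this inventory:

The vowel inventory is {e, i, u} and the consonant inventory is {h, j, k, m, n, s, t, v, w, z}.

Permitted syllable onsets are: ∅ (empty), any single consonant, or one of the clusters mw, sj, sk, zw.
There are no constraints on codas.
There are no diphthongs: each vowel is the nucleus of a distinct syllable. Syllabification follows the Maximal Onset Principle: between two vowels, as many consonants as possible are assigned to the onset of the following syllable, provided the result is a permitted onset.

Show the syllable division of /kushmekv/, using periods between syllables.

kush.mekv

Nuclei (vowels): u, e → 2 syllables.
/u…e/ gap (V1→V2): /shm/; trying suffixes from longest down, /m/ is the first permitted one, so coda /sh/ | onset /m/.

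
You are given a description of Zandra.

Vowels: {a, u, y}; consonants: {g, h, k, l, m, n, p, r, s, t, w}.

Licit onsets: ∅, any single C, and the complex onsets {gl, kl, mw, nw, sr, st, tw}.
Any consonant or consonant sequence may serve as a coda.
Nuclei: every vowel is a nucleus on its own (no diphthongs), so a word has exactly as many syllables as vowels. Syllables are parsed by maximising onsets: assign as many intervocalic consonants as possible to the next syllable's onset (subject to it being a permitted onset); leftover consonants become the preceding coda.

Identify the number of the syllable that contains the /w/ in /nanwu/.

Vowels present: a, u; each is a nucleus, giving 2 syllables.
V1 /a/ – V2 /u/: /nw/ is a licit onset in full, so it all attaches to the next syllable.
Syllabification: na.nwu.
The /w/ is in the onset of syllable 2 (/nwu/).

2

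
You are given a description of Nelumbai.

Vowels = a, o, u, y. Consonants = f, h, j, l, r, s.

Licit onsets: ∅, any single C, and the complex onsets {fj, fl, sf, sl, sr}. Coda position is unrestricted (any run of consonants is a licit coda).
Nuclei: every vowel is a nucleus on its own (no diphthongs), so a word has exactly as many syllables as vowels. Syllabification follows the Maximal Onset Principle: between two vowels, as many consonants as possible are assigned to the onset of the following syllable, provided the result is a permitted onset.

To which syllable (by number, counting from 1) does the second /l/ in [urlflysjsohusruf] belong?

2

Nuclei (vowels): u, y, o, u, u → 5 syllables.
σ1/σ2 boundary: /rlfl/; trying suffixes from longest down, /fl/ is the first permitted one, so coda /rl/ | onset /fl/.
σ2/σ3 boundary: /sjs/; trying suffixes from longest down, /s/ is the first permitted one, so coda /sj/ | onset /s/.
σ3/σ4 boundary: /h/ → onset of the next syllable (single consonants are always licit onsets).
σ4/σ5 boundary: /sr/ — entire cluster is a permitted onset → onset /sr/, coda ∅.
Syllabification: url.flysj.so.hu.sruf.
The second /l/ is in the onset of syllable 2 (/flysj/).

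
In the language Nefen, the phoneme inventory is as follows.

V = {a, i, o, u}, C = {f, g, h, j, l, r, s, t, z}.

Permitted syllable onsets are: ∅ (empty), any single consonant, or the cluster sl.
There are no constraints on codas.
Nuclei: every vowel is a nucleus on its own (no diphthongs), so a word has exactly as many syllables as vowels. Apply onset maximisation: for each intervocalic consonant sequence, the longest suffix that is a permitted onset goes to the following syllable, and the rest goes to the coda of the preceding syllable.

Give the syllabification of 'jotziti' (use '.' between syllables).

jot.zi.ti

Nuclei (vowels): o, i, i → 3 syllables.
Between /o/ (V1) and /i/ (V2): /tz/; trying suffixes from longest down, /z/ is the first permitted one, so coda /t/ | onset /z/.
Between /i/ (V2) and /i/ (V3): /t/ is a single consonant, so it becomes the next onset.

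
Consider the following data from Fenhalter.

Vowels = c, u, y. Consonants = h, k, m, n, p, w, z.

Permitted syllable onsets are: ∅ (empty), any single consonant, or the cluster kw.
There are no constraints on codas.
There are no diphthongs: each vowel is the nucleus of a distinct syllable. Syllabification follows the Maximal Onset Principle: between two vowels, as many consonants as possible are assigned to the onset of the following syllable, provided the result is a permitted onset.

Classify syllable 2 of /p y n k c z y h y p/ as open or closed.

open

The vowels are y, c, y, y — 4 nuclei, so 4 syllables.
/y…c/ gap (V1→V2): /nk/ — longest licit onset from the right is /k/, leaving /n/ as coda.
/c…y/ gap (V2→V3): /z/ → onset of the next syllable (single consonants are always licit onsets).
/y…y/ gap (V3→V4): /h/ → onset of the next syllable (single consonants are always licit onsets).
Syllabification: pyn.kc.zy.hyp.
Syllable 2 is /kc/; it ends in its nucleus with no coda, so it is open.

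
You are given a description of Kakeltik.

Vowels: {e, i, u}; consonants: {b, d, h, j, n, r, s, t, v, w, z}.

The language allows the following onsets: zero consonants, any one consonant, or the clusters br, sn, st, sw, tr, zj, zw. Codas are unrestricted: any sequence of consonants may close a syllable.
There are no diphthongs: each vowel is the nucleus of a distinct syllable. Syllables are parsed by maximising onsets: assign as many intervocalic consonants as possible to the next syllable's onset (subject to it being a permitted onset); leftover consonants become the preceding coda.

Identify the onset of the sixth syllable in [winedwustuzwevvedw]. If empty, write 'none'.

v

The vowels are i, e, u, u, e, e — 6 nuclei, so 6 syllables.
σ1/σ2 boundary: /n/ is a single consonant, so it becomes the next onset.
σ2/σ3 boundary: /dw/ splits as /d/ + /w/ (/w/ is the longest suffix that is a licit onset).
σ3/σ4 boundary: /st/ — entire cluster is a permitted onset → onset /st/, coda ∅.
σ4/σ5 boundary: /zw/ — entire cluster is a permitted onset → onset /zw/, coda ∅.
σ5/σ6 boundary: /vv/; trying suffixes from longest down, /v/ is the first permitted one, so coda /v/ | onset /v/.
Syllabification: wi.ned.wu.stu.zwev.vedw.
Syllable 6 is /vedw/: onset /v/, nucleus /e/, coda /dw/.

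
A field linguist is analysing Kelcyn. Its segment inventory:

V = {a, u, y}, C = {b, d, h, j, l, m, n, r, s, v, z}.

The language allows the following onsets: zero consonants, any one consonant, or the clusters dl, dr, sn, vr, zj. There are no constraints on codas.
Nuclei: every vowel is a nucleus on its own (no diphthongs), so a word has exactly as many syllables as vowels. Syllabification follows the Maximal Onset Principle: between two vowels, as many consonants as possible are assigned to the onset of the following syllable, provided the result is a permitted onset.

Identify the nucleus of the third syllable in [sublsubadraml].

a

The vowels are u, u, a, a — 4 nuclei, so 4 syllables.
The third nucleus (vowel 3 from the left) is /a/.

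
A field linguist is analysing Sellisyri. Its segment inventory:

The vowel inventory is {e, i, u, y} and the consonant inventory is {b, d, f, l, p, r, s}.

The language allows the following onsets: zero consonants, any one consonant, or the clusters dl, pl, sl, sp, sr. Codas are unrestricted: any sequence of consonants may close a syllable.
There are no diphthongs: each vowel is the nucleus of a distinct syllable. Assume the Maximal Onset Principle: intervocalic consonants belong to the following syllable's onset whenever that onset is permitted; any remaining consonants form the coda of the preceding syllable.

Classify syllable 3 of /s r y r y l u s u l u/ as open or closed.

Vowels present: y, y, u, u, u; each is a nucleus, giving 5 syllables.
Between /y/ (V1) and /y/ (V2): /r/ is a single consonant, so it becomes the next onset.
Between /y/ (V2) and /u/ (V3): just /l/ — single C goes to the following onset.
Between /u/ (V3) and /u/ (V4): /s/ → onset of the next syllable (single consonants are always licit onsets).
Between /u/ (V4) and /u/ (V5): /l/ → onset of the next syllable (single consonants are always licit onsets).
So the parse is sry.ry.lu.su.lu.
Syllable 3 is /lu/; it ends in its nucleus with no coda, so it is open.

open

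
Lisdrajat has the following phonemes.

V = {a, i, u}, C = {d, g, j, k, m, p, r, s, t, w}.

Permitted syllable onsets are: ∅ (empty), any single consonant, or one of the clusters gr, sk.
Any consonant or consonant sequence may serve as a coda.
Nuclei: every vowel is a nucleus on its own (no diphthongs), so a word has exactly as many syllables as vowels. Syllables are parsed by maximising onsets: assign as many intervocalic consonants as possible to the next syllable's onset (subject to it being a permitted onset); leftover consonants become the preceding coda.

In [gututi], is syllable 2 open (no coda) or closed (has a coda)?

open

Nuclei (vowels): u, u, i → 3 syllables.
Between /u/ (V1) and /u/ (V2): /t/ is a single consonant, so it becomes the next onset.
Between /u/ (V2) and /i/ (V3): just /t/ — single C goes to the following onset.
So the parse is gu.tu.ti.
Syllable 2 is /tu/; it ends in its nucleus with no coda, so it is open.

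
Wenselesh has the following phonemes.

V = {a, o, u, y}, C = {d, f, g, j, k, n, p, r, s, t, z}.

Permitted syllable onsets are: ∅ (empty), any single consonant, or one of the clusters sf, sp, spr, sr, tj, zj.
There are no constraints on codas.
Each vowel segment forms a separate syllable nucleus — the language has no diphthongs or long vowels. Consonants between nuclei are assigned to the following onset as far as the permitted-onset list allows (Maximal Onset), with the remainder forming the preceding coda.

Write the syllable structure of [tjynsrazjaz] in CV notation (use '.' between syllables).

Nuclei (vowels): y, a, a → 3 syllables.
/y…a/ gap (V1→V2): /nsr/ splits as /n/ + /sr/ (/sr/ is the longest suffix that is a licit onset).
/a…a/ gap (V2→V3): /zj/ — entire cluster is a permitted onset → onset /zj/, coda ∅.
Putting it together: tjyn.sra.zjaz.
Mapping each syllable to C/V: /tjyn/ → CCVC, /sra/ → CCV, /zjaz/ → CCVC.

CCVC.CCV.CCVC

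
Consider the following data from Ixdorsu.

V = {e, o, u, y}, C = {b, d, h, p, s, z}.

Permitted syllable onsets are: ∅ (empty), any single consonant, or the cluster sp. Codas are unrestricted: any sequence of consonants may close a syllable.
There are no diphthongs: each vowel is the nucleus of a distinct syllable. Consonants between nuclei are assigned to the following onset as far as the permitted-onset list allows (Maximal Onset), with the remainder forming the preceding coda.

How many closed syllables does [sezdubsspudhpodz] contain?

Nuclei (vowels): e, u, u, o → 4 syllables.
/e…u/ gap (V1→V2): /zd/ — longest licit onset from the right is /d/, leaving /z/ as coda.
/u…u/ gap (V2→V3): /bssp/ — longest licit onset from the right is /sp/, leaving /bs/ as coda.
/u…o/ gap (V3→V4): /dhp/; trying suffixes from longest down, /p/ is the first permitted one, so coda /dh/ | onset /p/.
Syllabification: sez.dubs.spudh.podz.
Classifying each syllable: /sez/ (closed), /dubs/ (closed), /spudh/ (closed), /podz/ (closed).
Closed syllables: 4.

4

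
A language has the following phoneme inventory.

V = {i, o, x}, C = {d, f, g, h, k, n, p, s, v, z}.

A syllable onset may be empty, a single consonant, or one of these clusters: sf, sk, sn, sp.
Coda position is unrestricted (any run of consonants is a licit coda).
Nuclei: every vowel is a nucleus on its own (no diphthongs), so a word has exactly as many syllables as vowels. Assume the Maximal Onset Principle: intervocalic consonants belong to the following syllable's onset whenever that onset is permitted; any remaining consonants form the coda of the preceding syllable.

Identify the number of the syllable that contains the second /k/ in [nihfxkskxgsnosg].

3

Nuclei (vowels): i, x, x, o → 4 syllables.
V1 /i/ – V2 /x/: cluster /hf/ — the longest permitted-onset suffix is /f/; onset = /f/, preceding coda = /h/.
V2 /x/ – V3 /x/: /ksk/ splits as /k/ + /sk/ (/sk/ is the longest suffix that is a licit onset).
V3 /x/ – V4 /o/: /gsn/ — longest licit onset from the right is /sn/, leaving /g/ as coda.
Syllabification: nih.fxk.skxg.snosg.
The second /k/ is in the onset of syllable 3 (/skxg/).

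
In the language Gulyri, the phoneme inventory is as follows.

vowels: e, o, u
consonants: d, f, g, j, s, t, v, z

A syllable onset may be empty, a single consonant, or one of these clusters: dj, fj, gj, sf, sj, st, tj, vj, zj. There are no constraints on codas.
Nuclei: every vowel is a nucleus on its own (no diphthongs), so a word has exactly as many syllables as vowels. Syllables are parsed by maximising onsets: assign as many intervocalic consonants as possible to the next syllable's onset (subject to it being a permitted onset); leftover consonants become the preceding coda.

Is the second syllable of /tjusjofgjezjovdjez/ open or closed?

closed

Nuclei (vowels): u, o, e, o, e → 5 syllables.
σ1/σ2 boundary: /sj/ — entire cluster is a permitted onset → onset /sj/, coda ∅.
σ2/σ3 boundary: cluster /fgj/ — the longest permitted-onset suffix is /gj/; onset = /gj/, preceding coda = /f/.
σ3/σ4 boundary: /zj/ — entire cluster is a permitted onset → onset /zj/, coda ∅.
σ4/σ5 boundary: cluster /vdj/ — the longest permitted-onset suffix is /dj/; onset = /dj/, preceding coda = /v/.
Syllabification: tju.sjof.gje.zjov.djez.
Syllable 2 is /sjof/ with coda /f/, so it is closed.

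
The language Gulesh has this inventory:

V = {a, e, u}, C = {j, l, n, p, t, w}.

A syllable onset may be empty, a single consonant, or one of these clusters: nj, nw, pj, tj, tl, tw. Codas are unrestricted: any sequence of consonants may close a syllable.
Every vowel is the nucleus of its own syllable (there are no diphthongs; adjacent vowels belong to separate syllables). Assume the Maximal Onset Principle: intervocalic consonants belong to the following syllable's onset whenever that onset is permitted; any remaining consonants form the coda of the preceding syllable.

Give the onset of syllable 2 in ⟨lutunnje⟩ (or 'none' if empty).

t

Nuclei (vowels): u, u, e → 3 syllables.
Between /u/ (V1) and /u/ (V2): /t/ is a single consonant, so it becomes the next onset.
Between /u/ (V2) and /e/ (V3): /nnj/ splits as /n/ + /nj/ (/nj/ is the longest suffix that is a licit onset).
Putting it together: lu.tun.nje.
Syllable 2 is /tun/: onset /t/, nucleus /u/, coda /n/.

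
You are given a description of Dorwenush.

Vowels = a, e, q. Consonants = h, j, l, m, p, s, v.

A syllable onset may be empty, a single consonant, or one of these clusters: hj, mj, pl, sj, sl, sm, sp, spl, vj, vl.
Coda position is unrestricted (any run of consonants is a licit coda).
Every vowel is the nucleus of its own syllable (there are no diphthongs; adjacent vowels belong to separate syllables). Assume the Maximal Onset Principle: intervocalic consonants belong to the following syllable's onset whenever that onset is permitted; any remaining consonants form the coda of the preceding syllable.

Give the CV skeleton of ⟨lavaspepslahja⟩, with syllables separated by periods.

CV.CV.CCVC.CCV.CCV

Vowels present: a, a, e, a, a; each is a nucleus, giving 5 syllables.
σ1/σ2 boundary: just /v/ — single C goes to the following onset.
σ2/σ3 boundary: cluster /sp/ — /sp/ is itself a permitted onset, so the whole cluster goes right; preceding coda = ∅.
σ3/σ4 boundary: /psl/ — longest licit onset from the right is /sl/, leaving /p/ as coda.
σ4/σ5 boundary: /hj/ is a licit onset in full, so it all attaches to the next syllable.
Result: la.va.spep.sla.hja.
Mapping each syllable to C/V: /la/ → CV, /va/ → CV, /spep/ → CCVC, /sla/ → CCV, /hja/ → CCV.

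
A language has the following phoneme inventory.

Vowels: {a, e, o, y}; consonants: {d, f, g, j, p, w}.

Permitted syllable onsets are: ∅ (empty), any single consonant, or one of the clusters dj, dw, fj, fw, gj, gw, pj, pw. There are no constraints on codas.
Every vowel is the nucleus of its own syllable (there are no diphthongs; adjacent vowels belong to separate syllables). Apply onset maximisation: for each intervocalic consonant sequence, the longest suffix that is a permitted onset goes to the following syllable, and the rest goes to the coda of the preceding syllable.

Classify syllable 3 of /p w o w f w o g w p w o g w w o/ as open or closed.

closed

Vowels present: o, o, o, o; each is a nucleus, giving 4 syllables.
V1 /o/ – V2 /o/: cluster /wfw/ — the longest permitted-onset suffix is /fw/; onset = /fw/, preceding coda = /w/.
V2 /o/ – V3 /o/: /gwpw/ splits as /gw/ + /pw/ (/pw/ is the longest suffix that is a licit onset).
V3 /o/ – V4 /o/: cluster /gww/ — the longest permitted-onset suffix is /w/; onset = /w/, preceding coda = /gw/.
Putting it together: pwow.fwogw.pwogw.wo.
Syllable 3 is /pwogw/ with coda /gw/, so it is closed.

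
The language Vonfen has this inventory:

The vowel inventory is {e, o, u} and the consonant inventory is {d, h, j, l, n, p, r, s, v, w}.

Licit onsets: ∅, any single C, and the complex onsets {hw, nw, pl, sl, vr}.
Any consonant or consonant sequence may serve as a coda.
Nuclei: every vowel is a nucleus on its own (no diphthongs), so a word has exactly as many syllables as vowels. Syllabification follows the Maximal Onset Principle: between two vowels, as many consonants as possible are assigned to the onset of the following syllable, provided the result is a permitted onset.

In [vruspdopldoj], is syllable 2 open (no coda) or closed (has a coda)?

Vowels present: u, o, o; each is a nucleus, giving 3 syllables.
V1 /u/ – V2 /o/: /spd/ splits as /sp/ + /d/ (/d/ is the longest suffix that is a licit onset).
V2 /o/ – V3 /o/: /pld/; trying suffixes from longest down, /d/ is the first permitted one, so coda /pl/ | onset /d/.
Putting it together: vrusp.dopl.doj.
Syllable 2 is /dopl/ with coda /pl/, so it is closed.

closed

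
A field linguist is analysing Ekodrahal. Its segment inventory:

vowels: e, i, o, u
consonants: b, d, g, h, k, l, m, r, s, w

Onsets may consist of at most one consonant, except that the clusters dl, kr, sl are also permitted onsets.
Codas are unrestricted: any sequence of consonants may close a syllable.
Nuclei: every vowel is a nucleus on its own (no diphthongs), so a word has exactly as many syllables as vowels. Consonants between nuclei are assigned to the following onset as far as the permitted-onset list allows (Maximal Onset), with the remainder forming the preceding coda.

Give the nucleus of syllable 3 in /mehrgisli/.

i

Nuclei (vowels): e, i, i → 3 syllables.
The third nucleus (vowel 3 from the left) is /i/.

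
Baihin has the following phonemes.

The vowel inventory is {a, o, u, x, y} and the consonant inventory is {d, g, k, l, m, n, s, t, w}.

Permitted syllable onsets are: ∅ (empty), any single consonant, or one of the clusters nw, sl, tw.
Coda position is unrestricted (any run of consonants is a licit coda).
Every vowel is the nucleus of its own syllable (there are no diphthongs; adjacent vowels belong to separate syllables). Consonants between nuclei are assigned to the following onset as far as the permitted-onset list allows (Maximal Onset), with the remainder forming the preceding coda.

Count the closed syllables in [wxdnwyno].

1

The vowels are x, y, o — 3 nuclei, so 3 syllables.
/x…y/ gap (V1→V2): /dnw/ — longest licit onset from the right is /nw/, leaving /d/ as coda.
/y…o/ gap (V2→V3): /n/ → onset of the next syllable (single consonants are always licit onsets).
Syllabification: wxd.nwy.no.
Classifying each syllable: /wxd/ (closed), /nwy/ (open), /no/ (open).
Closed syllables: 1.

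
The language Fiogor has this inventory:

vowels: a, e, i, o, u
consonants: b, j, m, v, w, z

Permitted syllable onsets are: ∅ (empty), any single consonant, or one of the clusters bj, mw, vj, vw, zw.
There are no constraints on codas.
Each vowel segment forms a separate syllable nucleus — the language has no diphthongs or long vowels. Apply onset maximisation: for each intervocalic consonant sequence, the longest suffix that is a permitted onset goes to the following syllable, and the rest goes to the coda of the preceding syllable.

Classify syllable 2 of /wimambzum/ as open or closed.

Nuclei (vowels): i, a, u → 3 syllables.
σ1/σ2 boundary: /m/ → onset of the next syllable (single consonants are always licit onsets).
σ2/σ3 boundary: /mbz/ splits as /mb/ + /z/ (/z/ is the longest suffix that is a licit onset).
Syllabification: wi.mamb.zum.
Syllable 2 is /mamb/ with coda /mb/, so it is closed.

closed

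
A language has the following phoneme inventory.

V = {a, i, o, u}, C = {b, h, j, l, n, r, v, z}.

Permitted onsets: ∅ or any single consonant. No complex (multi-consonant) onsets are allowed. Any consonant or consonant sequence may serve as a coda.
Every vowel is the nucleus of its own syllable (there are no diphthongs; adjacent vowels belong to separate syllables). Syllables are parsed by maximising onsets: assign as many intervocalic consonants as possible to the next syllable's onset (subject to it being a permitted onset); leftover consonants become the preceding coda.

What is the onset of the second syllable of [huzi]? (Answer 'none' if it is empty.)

The vowels are u, i — 2 nuclei, so 2 syllables.
/u…i/ gap (V1→V2): /z/ → onset of the next syllable (single consonants are always licit onsets).
Putting it together: hu.zi.
Syllable 2 is /zi/: onset /z/, nucleus /i/, coda ∅.

z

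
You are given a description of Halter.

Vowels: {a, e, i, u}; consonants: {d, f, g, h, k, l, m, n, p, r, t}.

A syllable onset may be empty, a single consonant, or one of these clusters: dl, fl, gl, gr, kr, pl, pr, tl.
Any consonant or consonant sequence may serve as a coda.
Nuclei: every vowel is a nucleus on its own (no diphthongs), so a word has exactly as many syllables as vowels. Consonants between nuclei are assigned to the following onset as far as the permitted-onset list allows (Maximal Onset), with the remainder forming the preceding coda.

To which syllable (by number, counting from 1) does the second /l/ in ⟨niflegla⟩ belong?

The vowels are i, e, a — 3 nuclei, so 3 syllables.
σ1/σ2 boundary: /fl/ — entire cluster is a permitted onset → onset /fl/, coda ∅.
σ2/σ3 boundary: cluster /gl/ — /gl/ is itself a permitted onset, so the whole cluster goes right; preceding coda = ∅.
Syllabification: ni.fle.gla.
The second /l/ is in the onset of syllable 3 (/gla/).

3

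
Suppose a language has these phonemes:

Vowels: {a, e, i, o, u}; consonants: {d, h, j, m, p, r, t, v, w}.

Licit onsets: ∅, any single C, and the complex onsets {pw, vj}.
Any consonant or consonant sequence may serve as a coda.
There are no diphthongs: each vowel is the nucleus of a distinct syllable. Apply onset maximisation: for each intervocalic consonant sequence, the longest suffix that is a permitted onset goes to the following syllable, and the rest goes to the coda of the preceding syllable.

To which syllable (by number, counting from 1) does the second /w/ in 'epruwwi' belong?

3

Nuclei (vowels): e, u, i → 3 syllables.
V1 /e/ – V2 /u/: /pr/ splits as /p/ + /r/ (/r/ is the longest suffix that is a licit onset).
V2 /u/ – V3 /i/: /ww/ splits as /w/ + /w/ (/w/ is the longest suffix that is a licit onset).
So the parse is ep.ruw.wi.
The second /w/ is in the onset of syllable 3 (/wi/).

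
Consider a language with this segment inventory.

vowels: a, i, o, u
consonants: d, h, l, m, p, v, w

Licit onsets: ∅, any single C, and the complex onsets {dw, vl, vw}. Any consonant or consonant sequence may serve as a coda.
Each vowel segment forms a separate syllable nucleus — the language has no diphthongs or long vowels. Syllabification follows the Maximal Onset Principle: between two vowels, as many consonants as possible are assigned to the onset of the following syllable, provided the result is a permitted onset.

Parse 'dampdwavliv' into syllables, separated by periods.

damp.dwa.vliv

Nuclei (vowels): a, a, i → 3 syllables.
Between /a/ (V1) and /a/ (V2): cluster /mpdw/ — the longest permitted-onset suffix is /dw/; onset = /dw/, preceding coda = /mp/.
Between /a/ (V2) and /i/ (V3): /vl/ — entire cluster is a permitted onset → onset /vl/, coda ∅.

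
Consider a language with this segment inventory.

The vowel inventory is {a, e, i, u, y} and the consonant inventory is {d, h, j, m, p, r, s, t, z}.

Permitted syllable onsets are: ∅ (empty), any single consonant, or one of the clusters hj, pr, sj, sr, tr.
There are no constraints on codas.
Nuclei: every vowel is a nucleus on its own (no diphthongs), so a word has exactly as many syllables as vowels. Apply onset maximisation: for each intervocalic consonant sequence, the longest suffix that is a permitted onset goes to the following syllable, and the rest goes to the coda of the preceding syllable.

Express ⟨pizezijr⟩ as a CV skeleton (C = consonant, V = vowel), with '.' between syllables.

CV.CV.CVCC

Nuclei (vowels): i, e, i → 3 syllables.
Between /i/ (V1) and /e/ (V2): /z/ → onset of the next syllable (single consonants are always licit onsets).
Between /e/ (V2) and /i/ (V3): /z/ is a single consonant, so it becomes the next onset.
Syllabification: pi.ze.zijr.
Mapping each syllable to C/V: /pi/ → CV, /ze/ → CV, /zijr/ → CVCC.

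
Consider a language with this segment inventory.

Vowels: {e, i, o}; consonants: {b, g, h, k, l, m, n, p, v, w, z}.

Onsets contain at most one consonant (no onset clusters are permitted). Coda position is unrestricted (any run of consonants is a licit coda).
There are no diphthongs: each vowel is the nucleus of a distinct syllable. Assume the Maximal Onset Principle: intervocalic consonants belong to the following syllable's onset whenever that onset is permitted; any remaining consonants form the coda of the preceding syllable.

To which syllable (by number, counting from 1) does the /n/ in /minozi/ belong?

2

The vowels are i, o, i — 3 nuclei, so 3 syllables.
V1 /i/ – V2 /o/: /n/ is a single consonant, so it becomes the next onset.
V2 /o/ – V3 /i/: /z/ is a single consonant, so it becomes the next onset.
Putting it together: mi.no.zi.
The /n/ is in the onset of syllable 2 (/no/).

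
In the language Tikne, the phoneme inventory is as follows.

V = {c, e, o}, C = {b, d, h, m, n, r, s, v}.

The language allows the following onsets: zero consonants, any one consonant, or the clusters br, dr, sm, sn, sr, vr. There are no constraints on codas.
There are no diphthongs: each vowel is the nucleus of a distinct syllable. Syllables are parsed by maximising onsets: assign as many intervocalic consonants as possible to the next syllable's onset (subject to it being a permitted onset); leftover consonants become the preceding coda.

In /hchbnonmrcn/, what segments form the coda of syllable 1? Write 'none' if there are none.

Nuclei (vowels): c, o, c → 3 syllables.
Between /c/ (V1) and /o/ (V2): cluster /hbn/ — the longest permitted-onset suffix is /n/; onset = /n/, preceding coda = /hb/.
Between /o/ (V2) and /c/ (V3): /nmr/ — longest licit onset from the right is /r/, leaving /nm/ as coda.
Result: hchb.nonm.rcn.
Syllable 1 is /hchb/: onset /h/, nucleus /c/, coda /hb/.

hb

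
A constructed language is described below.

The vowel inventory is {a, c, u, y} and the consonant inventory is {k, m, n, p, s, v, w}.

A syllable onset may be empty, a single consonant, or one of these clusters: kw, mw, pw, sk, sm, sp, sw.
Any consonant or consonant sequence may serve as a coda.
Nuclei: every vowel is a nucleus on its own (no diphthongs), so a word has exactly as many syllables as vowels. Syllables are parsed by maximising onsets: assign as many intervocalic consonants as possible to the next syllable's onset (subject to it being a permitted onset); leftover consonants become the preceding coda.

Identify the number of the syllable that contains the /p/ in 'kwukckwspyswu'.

Vowels present: u, c, y, u; each is a nucleus, giving 4 syllables.
Between /u/ (V1) and /c/ (V2): /k/ is a single consonant, so it becomes the next onset.
Between /c/ (V2) and /y/ (V3): /kwsp/; trying suffixes from longest down, /sp/ is the first permitted one, so coda /kw/ | onset /sp/.
Between /y/ (V3) and /u/ (V4): /sw/ — entire cluster is a permitted onset → onset /sw/, coda ∅.
So the parse is kwu.kckw.spy.swu.
The /p/ is in the onset of syllable 3 (/spy/).

3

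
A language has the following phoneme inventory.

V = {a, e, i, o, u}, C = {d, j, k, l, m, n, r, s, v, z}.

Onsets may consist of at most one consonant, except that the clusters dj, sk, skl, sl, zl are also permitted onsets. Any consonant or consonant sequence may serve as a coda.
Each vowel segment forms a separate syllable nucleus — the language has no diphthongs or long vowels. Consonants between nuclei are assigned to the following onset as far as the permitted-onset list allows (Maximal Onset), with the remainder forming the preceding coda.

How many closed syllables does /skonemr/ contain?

The vowels are o, e — 2 nuclei, so 2 syllables.
σ1/σ2 boundary: /n/ is a single consonant, so it becomes the next onset.
So the parse is sko.nemr.
Classifying each syllable: /sko/ (open), /nemr/ (closed).
Closed syllables: 1.

1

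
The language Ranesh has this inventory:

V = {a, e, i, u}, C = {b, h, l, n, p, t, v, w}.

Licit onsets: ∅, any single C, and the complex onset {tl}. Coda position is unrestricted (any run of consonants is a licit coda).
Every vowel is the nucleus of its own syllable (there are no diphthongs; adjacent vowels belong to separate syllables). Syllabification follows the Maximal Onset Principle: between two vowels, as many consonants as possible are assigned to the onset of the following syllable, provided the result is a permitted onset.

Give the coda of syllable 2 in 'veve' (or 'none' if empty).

none

Nuclei (vowels): e, e → 2 syllables.
V1 /e/ – V2 /e/: just /v/ — single C goes to the following onset.
Putting it together: ve.ve.
Syllable 2 is /ve/: onset /v/, nucleus /e/, coda ∅.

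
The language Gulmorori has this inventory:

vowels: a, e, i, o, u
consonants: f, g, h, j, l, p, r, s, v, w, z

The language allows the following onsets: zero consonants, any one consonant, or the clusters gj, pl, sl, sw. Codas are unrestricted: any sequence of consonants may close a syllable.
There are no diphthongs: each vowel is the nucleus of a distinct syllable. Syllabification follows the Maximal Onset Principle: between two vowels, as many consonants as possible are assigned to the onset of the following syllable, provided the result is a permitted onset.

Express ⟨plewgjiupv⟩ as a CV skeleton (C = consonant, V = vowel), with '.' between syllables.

CCVC.CCV.VCC

Nuclei (vowels): e, i, u → 3 syllables.
σ1/σ2 boundary: cluster /wgj/ — the longest permitted-onset suffix is /gj/; onset = /gj/, preceding coda = /w/.
σ2/σ3 boundary: hiatus — the boundary sits between the two vowels.
Result: plew.gji.upv.
Mapping each syllable to C/V: /plew/ → CCVC, /gji/ → CCV, /upv/ → VCC.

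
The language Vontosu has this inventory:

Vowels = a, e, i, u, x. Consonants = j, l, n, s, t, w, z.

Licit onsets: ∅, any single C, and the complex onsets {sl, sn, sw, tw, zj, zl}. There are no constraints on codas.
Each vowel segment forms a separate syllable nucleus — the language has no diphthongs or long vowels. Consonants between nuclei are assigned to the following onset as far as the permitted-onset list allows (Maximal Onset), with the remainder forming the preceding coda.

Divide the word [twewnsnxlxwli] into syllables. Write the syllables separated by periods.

twewn.snx.lxw.li

The vowels are e, x, x, i — 4 nuclei, so 4 syllables.
V1 /e/ – V2 /x/: cluster /wnsn/ — the longest permitted-onset suffix is /sn/; onset = /sn/, preceding coda = /wn/.
V2 /x/ – V3 /x/: /l/ → onset of the next syllable (single consonants are always licit onsets).
V3 /x/ – V4 /i/: /wl/ splits as /w/ + /l/ (/l/ is the longest suffix that is a licit onset).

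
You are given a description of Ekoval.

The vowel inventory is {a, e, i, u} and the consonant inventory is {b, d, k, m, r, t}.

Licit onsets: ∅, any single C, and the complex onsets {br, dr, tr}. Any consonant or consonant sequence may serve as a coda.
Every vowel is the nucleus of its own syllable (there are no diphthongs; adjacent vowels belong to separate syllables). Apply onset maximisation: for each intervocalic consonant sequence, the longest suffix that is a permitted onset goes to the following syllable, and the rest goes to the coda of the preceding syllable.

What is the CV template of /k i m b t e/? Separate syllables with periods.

CVCC.CV

The vowels are i, e — 2 nuclei, so 2 syllables.
σ1/σ2 boundary: /mbt/ — longest licit onset from the right is /t/, leaving /mb/ as coda.
Result: kimb.te.
Mapping each syllable to C/V: /kimb/ → CVCC, /te/ → CV.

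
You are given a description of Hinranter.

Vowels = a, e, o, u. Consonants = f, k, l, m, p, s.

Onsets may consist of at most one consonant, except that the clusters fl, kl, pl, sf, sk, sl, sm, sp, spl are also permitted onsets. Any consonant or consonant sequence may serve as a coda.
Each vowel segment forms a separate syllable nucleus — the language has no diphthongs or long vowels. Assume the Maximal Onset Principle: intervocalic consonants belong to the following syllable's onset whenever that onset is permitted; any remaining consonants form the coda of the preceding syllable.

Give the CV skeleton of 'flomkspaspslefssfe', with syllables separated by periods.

CCVCC.CCVCC.CCVCC.CCV

Nuclei (vowels): o, a, e, e → 4 syllables.
/o…a/ gap (V1→V2): /mksp/ — longest licit onset from the right is /sp/, leaving /mk/ as coda.
/a…e/ gap (V2→V3): cluster /spsl/ — the longest permitted-onset suffix is /sl/; onset = /sl/, preceding coda = /sp/.
/e…e/ gap (V3→V4): /fssf/ — longest licit onset from the right is /sf/, leaving /fs/ as coda.
Syllabification: flomk.spasp.slefs.sfe.
Mapping each syllable to C/V: /flomk/ → CCVCC, /spasp/ → CCVCC, /slefs/ → CCVCC, /sfe/ → CCV.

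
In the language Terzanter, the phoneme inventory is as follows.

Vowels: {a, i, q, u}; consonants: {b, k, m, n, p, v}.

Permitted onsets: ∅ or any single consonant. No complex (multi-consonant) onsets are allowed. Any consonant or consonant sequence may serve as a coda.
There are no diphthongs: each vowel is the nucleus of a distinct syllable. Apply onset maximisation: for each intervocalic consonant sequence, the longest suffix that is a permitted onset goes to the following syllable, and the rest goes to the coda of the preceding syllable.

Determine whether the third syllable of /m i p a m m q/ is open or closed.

open

The vowels are i, a, q — 3 nuclei, so 3 syllables.
σ1/σ2 boundary: /p/ → onset of the next syllable (single consonants are always licit onsets).
σ2/σ3 boundary: cluster /mm/ — the longest permitted-onset suffix is /m/; onset = /m/, preceding coda = /m/.
Syllabification: mi.pam.mq.
Syllable 3 is /mq/; it ends in its nucleus with no coda, so it is open.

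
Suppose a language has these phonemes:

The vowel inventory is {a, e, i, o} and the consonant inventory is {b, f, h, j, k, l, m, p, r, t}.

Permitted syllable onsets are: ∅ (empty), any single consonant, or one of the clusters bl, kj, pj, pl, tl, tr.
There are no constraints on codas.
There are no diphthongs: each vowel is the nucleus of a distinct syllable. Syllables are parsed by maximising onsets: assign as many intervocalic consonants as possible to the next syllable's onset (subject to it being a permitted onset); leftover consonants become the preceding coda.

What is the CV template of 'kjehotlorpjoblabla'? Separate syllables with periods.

CCV.CV.CCVC.CCV.CCV.CCV

Vowels present: e, o, o, o, a, a; each is a nucleus, giving 6 syllables.
/e…o/ gap (V1→V2): /h/ → onset of the next syllable (single consonants are always licit onsets).
/o…o/ gap (V2→V3): cluster /tl/ — /tl/ is itself a permitted onset, so the whole cluster goes right; preceding coda = ∅.
/o…o/ gap (V3→V4): cluster /rpj/ — the longest permitted-onset suffix is /pj/; onset = /pj/, preceding coda = /r/.
/o…a/ gap (V4→V5): /bl/ — entire cluster is a permitted onset → onset /bl/, coda ∅.
/a…a/ gap (V5→V6): /bl/ is a licit onset in full, so it all attaches to the next syllable.
Result: kje.ho.tlor.pjo.bla.bla.
Mapping each syllable to C/V: /kje/ → CCV, /ho/ → CV, /tlor/ → CCVC, /pjo/ → CCV, /bla/ → CCV, /bla/ → CCV.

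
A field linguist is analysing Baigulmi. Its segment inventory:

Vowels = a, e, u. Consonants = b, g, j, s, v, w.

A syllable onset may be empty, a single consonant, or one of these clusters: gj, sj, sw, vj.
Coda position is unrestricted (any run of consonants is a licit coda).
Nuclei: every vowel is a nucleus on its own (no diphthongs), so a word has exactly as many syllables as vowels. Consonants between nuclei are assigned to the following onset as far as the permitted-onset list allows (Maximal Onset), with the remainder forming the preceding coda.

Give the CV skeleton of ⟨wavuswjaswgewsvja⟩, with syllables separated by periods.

CV.CVCC.CVCC.CVCC.CCV

Nuclei (vowels): a, u, a, e, a → 5 syllables.
σ1/σ2 boundary: /v/ → onset of the next syllable (single consonants are always licit onsets).
σ2/σ3 boundary: /swj/; trying suffixes from longest down, /j/ is the first permitted one, so coda /sw/ | onset /j/.
σ3/σ4 boundary: /swg/ splits as /sw/ + /g/ (/g/ is the longest suffix that is a licit onset).
σ4/σ5 boundary: cluster /wsvj/ — the longest permitted-onset suffix is /vj/; onset = /vj/, preceding coda = /ws/.
Putting it together: wa.vusw.jasw.gews.vja.
Mapping each syllable to C/V: /wa/ → CV, /vusw/ → CVCC, /jasw/ → CVCC, /gews/ → CVCC, /vja/ → CCV.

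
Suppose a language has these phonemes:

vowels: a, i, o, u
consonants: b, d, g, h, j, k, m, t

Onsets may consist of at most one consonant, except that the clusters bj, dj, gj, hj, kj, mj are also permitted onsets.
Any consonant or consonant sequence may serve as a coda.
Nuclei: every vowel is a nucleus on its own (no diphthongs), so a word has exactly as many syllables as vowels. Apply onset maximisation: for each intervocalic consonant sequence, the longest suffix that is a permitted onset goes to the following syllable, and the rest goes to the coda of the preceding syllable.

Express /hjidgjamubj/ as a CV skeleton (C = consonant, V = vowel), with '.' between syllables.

Nuclei (vowels): i, a, u → 3 syllables.
σ1/σ2 boundary: cluster /dgj/ — the longest permitted-onset suffix is /gj/; onset = /gj/, preceding coda = /d/.
σ2/σ3 boundary: /m/ → onset of the next syllable (single consonants are always licit onsets).
Result: hjid.gja.mubj.
Mapping each syllable to C/V: /hjid/ → CCVC, /gja/ → CCV, /mubj/ → CVCC.

CCVC.CCV.CVCC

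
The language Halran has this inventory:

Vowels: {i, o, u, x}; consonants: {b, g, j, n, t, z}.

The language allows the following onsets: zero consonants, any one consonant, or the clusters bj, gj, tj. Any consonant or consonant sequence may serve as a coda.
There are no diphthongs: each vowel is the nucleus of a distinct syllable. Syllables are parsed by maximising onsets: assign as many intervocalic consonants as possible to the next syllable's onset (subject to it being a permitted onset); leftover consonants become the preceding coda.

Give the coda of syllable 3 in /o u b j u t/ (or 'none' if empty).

t

Vowels present: o, u, u; each is a nucleus, giving 3 syllables.
σ1/σ2 boundary: no consonants, so the boundary falls immediately after /o/.
σ2/σ3 boundary: /bj/ is a licit onset in full, so it all attaches to the next syllable.
Putting it together: o.u.bjut.
Syllable 3 is /bjut/: onset /bj/, nucleus /u/, coda /t/.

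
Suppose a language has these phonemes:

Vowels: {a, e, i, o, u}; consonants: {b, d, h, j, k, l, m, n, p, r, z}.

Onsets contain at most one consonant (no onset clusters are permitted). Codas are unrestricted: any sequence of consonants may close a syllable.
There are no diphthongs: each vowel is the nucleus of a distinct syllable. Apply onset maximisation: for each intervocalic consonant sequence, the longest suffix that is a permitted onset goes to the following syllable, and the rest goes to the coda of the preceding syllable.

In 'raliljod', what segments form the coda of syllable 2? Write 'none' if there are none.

The vowels are a, i, o — 3 nuclei, so 3 syllables.
σ1/σ2 boundary: just /l/ — single C goes to the following onset.
σ2/σ3 boundary: /lj/; trying suffixes from longest down, /j/ is the first permitted one, so coda /l/ | onset /j/.
So the parse is ra.lil.jod.
Syllable 2 is /lil/: onset /l/, nucleus /i/, coda /l/.

l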